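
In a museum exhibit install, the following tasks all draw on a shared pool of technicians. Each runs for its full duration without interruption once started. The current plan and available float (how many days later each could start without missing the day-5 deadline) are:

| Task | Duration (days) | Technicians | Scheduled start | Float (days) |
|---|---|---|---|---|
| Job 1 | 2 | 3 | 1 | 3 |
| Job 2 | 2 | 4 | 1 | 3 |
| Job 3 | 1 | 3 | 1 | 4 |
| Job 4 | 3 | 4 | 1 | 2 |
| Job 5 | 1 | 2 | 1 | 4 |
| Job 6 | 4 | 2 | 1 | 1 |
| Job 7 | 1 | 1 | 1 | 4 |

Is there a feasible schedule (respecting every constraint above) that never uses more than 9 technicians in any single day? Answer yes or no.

yes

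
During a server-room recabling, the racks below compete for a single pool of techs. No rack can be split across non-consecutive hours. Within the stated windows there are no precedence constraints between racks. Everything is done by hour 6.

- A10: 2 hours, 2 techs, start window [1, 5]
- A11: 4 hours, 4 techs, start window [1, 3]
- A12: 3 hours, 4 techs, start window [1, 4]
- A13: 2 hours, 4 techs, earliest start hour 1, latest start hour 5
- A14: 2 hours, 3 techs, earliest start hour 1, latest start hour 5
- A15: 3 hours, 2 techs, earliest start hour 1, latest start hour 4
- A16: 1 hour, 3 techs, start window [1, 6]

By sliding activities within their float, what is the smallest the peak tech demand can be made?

10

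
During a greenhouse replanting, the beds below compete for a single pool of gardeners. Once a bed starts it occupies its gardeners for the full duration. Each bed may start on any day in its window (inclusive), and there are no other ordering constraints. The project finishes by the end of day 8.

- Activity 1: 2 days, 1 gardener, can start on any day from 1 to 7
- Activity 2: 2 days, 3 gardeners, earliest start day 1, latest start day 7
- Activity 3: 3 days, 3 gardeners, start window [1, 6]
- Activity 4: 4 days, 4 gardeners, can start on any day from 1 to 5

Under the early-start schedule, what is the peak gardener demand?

11

Early-start schedule: Activity 1@1, Activity 2@1, Activity 3@1, Activity 4@1.
Load per day: day 1: 11, day 2: 11, day 3: 7, day 4: 4, day 5: 0, day 6: 0, day 7: 0, day 8: 0.
Peak is 11.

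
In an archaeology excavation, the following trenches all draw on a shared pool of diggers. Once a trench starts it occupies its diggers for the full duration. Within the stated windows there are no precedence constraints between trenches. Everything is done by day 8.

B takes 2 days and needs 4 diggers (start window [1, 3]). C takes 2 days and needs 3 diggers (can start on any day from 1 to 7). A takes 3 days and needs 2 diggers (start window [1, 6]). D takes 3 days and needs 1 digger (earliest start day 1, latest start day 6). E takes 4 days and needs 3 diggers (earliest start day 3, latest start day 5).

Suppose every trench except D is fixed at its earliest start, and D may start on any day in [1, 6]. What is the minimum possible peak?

D@1: d1:10  d2:10  d3:6  d4:3  d5:3  d6:3  d7:0  d8:0 → peak 10
D@2: d1:9  d2:10  d3:6  d4:4  d5:3  d6:3  d7:0  d8:0 → peak 10
D@3: d1:9  d2:9  d3:6  d4:4  d5:4  d6:3  d7:0  d8:0 → peak 9
D@4: d1:9  d2:9  d3:5  d4:4  d5:4  d6:4  d7:0  d8:0 → peak 9
D@5: d1:9  d2:9  d3:5  d4:3  d5:4  d6:4  d7:1  d8:0 → peak 9
D@6: d1:9  d2:9  d3:5  d4:3  d5:3  d6:4  d7:1  d8:1 → peak 9
Best is D@3, peak 9.

9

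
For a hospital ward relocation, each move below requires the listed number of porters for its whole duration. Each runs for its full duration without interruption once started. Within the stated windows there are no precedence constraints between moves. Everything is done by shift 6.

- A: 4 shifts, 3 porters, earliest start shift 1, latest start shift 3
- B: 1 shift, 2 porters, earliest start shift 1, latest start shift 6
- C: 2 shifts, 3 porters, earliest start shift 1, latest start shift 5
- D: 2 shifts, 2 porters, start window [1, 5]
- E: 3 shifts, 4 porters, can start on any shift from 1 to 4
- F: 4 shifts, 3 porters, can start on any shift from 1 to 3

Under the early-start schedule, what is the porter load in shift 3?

10

At early start, shift 3 has: A, E, F.
Demand: 3 + 4 + 3 = 10.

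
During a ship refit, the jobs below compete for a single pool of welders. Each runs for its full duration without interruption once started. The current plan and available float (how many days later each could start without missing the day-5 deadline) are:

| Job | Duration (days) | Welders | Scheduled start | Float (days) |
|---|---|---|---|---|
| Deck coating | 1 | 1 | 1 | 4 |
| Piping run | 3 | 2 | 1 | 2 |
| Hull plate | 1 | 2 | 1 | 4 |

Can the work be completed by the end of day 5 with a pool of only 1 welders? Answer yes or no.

no

Total welder-days = 9; over 5 days the average is 9/5 > 1, so some day must exceed 1.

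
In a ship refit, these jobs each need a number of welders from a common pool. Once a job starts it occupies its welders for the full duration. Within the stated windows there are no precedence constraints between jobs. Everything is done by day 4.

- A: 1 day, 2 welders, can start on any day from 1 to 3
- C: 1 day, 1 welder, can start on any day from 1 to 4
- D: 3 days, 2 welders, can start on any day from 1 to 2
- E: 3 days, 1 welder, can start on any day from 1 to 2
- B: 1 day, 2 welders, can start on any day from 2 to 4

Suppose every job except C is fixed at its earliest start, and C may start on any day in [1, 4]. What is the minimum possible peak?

5

C@1: d1:6  d2:5  d3:3  d4:0 → peak 6
C@2: d1:5  d2:6  d3:3  d4:0 → peak 6
C@3: d1:5  d2:5  d3:4  d4:0 → peak 5
C@4: d1:5  d2:5  d3:3  d4:1 → peak 5
Best is C@3, peak 5.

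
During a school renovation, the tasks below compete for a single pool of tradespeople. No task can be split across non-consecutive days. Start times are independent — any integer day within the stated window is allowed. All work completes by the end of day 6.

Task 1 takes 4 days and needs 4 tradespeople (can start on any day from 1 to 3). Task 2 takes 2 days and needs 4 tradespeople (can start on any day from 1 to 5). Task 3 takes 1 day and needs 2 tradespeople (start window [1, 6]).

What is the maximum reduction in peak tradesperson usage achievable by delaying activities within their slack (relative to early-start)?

Early-start peak: d1:10  d2:8  d3:4  d4:4  d5:0  d6:0 ⇒ 10.
Leveled (Task 1@1, Task 2@5, Task 3@1): d1:6  d2:4  d3:4  d4:4  d5:4  d6:4 ⇒ 6.
Reduction 10 − 6 = 4.

4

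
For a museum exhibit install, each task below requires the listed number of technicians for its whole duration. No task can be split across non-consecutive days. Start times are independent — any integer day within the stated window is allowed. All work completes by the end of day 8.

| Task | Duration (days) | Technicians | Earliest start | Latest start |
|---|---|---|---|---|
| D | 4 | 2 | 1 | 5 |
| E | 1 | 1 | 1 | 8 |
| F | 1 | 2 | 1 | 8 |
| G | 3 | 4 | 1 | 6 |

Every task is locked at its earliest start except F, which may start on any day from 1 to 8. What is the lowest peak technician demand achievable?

F@1: d1:9  d2:6  d3:6  d4:2  d5:0  d6:0  d7:0  d8:0 → peak 9
F@2: d1:7  d2:8  d3:6  d4:2  d5:0  d6:0  d7:0  d8:0 → peak 8
F@3: d1:7  d2:6  d3:8  d4:2  d5:0  d6:0  d7:0  d8:0 → peak 8
F@4: d1:7  d2:6  d3:6  d4:4  d5:0  d6:0  d7:0  d8:0 → peak 7
F@5: d1:7  d2:6  d3:6  d4:2  d5:2  d6:0  d7:0  d8:0 → peak 7
F@6: d1:7  d2:6  d3:6  d4:2  d5:0  d6:2  d7:0  d8:0 → peak 7
F@7: d1:7  d2:6  d3:6  d4:2  d5:0  d6:0  d7:2  d8:0 → peak 7
F@8: d1:7  d2:6  d3:6  d4:2  d5:0  d6:0  d7:0  d8:2 → peak 7
Best is F@4, peak 7.

7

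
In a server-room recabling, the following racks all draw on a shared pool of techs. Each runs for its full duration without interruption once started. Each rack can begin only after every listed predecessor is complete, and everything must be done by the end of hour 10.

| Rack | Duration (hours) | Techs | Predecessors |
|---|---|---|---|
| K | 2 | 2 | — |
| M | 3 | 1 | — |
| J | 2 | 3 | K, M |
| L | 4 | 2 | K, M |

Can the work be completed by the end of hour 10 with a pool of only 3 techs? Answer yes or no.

yes

Schedule K@1, M@1, J@4, L@6: h1:3  h2:3  h3:1  h4:3  h5:3  h6:2  h7:2  h8:2  h9:2  h10:0 — peak 3 ≤ 3.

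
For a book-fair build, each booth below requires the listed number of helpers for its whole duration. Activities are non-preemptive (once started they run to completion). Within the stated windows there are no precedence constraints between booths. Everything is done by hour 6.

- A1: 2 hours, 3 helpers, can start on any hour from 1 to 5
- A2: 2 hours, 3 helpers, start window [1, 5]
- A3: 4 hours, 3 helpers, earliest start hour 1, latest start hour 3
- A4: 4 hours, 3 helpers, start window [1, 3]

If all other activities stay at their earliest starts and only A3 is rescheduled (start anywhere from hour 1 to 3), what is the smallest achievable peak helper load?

A3@1: h1:12  h2:12  h3:6  h4:6  h5:0  h6:0 → peak 12
A3@2: h1:9  h2:12  h3:6  h4:6  h5:3  h6:0 → peak 12
A3@3: h1:9  h2:9  h3:6  h4:6  h5:3  h6:3 → peak 9
Best is A3@3, peak 9.

9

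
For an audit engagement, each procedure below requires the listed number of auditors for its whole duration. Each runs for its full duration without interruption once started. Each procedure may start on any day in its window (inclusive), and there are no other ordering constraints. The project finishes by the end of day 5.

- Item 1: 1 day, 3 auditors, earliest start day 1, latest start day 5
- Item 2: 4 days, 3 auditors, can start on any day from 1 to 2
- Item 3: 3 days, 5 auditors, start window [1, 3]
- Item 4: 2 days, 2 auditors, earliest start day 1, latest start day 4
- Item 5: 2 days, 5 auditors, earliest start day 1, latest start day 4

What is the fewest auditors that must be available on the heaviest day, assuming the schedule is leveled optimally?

10

Early-start (Item 1@1, Item 2@1, Item 3@1, Item 4@1, Item 5@1) gives peak 18: d1:18  d2:15  d3:8  d4:3  d5:0.
Shift Item 2→2, Item 5→4.
Schedule Item 1@1, Item 2@2, Item 3@1, Item 4@1, Item 5@4: d1:10  d2:10  d3:8  d4:8  d5:8 — peak 10.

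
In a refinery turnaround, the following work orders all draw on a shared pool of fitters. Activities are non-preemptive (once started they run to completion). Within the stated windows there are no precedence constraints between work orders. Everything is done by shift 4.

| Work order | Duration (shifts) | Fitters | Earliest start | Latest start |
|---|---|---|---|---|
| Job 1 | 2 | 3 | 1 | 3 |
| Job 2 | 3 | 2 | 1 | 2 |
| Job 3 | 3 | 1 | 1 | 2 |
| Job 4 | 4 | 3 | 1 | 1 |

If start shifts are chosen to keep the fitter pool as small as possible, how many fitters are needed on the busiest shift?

Schedule Job 1@1, Job 2@1, Job 3@1, Job 4@1: s1:9  s2:9  s3:6  s4:3 — peak 9.
No arrangement of the 12 feasible schedules does better.

9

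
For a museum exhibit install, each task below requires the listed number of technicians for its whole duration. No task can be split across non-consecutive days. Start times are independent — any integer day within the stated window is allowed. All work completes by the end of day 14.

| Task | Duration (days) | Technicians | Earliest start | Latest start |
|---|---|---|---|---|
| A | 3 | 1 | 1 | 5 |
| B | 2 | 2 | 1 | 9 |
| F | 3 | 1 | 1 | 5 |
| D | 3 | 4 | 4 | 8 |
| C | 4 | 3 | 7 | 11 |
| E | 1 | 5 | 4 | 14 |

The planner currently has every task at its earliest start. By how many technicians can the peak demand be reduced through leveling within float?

4

Early-start peak: d1:4  d2:4  d3:2  d4:9  d5:4  d6:4  d7:3  d8:3  d9:3  d10:3  d11:0  d12:0  d13:0  d14:0 ⇒ 9.
Leveled (A@1, B@1, F@1, D@4, C@7, E@11): d1:4  d2:4  d3:2  d4:4  d5:4  d6:4  d7:3  d8:3  d9:3  d10:3  d11:5  d12:0  d13:0  d14:0 ⇒ 5.
Reduction 9 − 5 = 4.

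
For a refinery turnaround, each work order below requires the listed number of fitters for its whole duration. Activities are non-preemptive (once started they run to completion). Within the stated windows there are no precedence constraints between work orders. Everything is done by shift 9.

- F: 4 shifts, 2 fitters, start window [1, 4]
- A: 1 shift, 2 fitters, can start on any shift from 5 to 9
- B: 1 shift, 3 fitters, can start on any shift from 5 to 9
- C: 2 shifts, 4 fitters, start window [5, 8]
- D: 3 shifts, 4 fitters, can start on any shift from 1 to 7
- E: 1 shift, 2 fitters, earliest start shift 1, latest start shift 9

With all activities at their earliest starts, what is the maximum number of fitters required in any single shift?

Early-start schedule: F@1, A@5, B@5, C@5, D@1, E@1.
Load per shift: shift 1: 8, shift 2: 6, shift 3: 6, shift 4: 2, shift 5: 9, shift 6: 4, shift 7: 0, shift 8: 0, shift 9: 0.
Peak is 9.

9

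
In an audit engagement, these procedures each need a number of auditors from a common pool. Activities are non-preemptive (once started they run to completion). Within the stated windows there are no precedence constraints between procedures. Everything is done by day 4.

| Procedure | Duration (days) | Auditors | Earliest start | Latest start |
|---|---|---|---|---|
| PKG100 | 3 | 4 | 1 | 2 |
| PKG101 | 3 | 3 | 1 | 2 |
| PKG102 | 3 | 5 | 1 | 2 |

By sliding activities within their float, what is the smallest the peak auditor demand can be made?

Schedule PKG100@1, PKG101@1, PKG102@1: d1:12  d2:12  d3:12  d4:0 — peak 12.
No arrangement of the 8 feasible schedules does better.

12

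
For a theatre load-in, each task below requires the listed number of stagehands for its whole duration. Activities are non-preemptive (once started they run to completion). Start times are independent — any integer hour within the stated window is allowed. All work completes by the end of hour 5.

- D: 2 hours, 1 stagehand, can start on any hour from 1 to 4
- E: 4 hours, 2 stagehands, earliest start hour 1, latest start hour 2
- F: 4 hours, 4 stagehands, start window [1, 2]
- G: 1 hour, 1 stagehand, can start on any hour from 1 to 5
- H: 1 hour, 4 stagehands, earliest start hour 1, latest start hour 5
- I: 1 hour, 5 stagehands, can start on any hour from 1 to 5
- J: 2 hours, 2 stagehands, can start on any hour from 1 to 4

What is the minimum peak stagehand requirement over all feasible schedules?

8

Early-start (D@1, E@1, F@1, G@1, H@1, I@1, J@1) gives peak 19: h1:19  h2:9  h3:6  h4:6  h5:0.
Shift F→2, G→2, H→5, J→3.
Schedule D@1, E@1, F@2, G@2, H@5, I@1, J@3: h1:8  h2:8  h3:8  h4:8  h5:8 — peak 8.
Total stagehand-hours = 40 over 5 hours ⇒ peak ≥ ⌈40/5⌉ = 8, so 8 is optimal.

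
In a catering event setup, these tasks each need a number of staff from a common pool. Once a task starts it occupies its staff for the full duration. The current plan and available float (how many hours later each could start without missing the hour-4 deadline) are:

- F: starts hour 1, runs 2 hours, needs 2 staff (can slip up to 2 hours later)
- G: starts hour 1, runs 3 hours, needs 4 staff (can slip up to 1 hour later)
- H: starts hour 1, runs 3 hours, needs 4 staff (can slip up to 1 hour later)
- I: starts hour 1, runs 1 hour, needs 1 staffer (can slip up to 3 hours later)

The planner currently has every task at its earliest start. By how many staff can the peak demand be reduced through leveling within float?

1

Early-start peak: h1:11  h2:10  h3:8  h4:0 ⇒ 11.
Leveled (F@1, G@1, H@1, I@3): h1:10  h2:10  h3:9  h4:0 ⇒ 10.
Reduction 11 − 10 = 1.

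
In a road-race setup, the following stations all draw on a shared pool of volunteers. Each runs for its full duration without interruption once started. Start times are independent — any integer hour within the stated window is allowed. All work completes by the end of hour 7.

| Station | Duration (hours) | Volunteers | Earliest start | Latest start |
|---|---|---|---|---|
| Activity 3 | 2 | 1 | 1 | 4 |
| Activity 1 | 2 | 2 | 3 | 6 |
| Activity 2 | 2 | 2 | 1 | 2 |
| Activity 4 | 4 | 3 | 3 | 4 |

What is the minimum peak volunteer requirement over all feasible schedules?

5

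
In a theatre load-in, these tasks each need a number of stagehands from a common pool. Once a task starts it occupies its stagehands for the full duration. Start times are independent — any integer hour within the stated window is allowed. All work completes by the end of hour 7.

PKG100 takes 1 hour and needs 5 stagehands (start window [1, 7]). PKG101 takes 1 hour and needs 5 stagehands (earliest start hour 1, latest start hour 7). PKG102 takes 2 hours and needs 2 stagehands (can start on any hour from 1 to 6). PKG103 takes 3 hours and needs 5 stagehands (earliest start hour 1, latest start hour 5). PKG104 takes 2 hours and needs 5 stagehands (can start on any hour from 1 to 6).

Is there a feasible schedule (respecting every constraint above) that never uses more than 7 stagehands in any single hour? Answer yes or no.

yes

Schedule PKG100@1, PKG101@2, PKG102@1, PKG103@3, PKG104@6: h1:7  h2:7  h3:5  h4:5  h5:5  h6:5  h7:5 — peak 7 ≤ 7.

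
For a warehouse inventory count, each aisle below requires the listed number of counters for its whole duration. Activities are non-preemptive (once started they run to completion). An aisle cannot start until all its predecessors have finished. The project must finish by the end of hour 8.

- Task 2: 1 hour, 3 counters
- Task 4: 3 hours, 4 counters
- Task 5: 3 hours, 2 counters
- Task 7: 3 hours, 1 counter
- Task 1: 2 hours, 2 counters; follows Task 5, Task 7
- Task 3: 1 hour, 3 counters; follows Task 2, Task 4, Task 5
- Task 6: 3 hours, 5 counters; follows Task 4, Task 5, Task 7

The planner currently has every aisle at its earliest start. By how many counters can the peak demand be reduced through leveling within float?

3

Early-start peak: h1:10  h2:7  h3:7  h4:10  h5:7  h6:5  h7:0  h8:0 ⇒ 10.
Leveled (Task 2@1, Task 4@1, Task 5@2, Task 7@2, Task 1@5, Task 3@5, Task 6@6): h1:7  h2:7  h3:7  h4:3  h5:5  h6:7  h7:5  h8:5 ⇒ 7.
Reduction 10 − 7 = 3.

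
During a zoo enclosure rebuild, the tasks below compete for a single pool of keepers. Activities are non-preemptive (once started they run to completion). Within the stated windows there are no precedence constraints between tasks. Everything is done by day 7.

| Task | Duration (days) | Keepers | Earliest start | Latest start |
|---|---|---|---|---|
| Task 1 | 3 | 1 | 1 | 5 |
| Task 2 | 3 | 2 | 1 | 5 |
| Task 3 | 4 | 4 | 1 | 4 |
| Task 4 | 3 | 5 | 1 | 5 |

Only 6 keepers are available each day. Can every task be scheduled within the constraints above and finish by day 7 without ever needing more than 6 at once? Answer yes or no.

yes

Schedule Task 1@1, Task 2@4, Task 3@4, Task 4@1: d1:6  d2:6  d3:6  d4:6  d5:6  d6:6  d7:4 — peak 6 ≤ 6.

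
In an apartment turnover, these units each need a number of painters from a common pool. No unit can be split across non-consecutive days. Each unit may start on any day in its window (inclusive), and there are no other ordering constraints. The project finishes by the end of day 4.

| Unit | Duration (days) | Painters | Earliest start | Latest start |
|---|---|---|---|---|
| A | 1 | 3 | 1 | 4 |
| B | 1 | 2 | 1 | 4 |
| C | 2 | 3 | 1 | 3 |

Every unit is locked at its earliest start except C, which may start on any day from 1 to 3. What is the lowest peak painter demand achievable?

5

C@1: d1:8  d2:3  d3:0  d4:0 → peak 8
C@2: d1:5  d2:3  d3:3  d4:0 → peak 5
C@3: d1:5  d2:0  d3:3  d4:3 → peak 5
Best is C@2, peak 5.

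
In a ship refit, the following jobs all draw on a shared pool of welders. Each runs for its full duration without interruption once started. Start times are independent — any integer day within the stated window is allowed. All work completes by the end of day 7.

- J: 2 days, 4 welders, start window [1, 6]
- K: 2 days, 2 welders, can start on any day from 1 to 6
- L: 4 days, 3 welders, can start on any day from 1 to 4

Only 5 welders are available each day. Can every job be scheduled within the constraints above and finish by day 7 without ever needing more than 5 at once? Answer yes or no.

yes

Schedule J@1, K@3, L@3: d1:4  d2:4  d3:5  d4:5  d5:3  d6:3  d7:0 — peak 5 ≤ 5.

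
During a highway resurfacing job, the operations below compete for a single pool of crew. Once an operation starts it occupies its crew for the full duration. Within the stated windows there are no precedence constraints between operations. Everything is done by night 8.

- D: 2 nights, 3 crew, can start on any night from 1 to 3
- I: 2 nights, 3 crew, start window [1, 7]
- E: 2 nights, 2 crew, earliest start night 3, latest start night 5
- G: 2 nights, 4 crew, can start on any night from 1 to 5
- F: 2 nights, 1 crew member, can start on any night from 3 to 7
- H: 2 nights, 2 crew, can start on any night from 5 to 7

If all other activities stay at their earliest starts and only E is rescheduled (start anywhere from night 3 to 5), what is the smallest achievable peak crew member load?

E@3: n1:10  n2:10  n3:3  n4:3  n5:2  n6:2  n7:0  n8:0 → peak 10
E@4: n1:10  n2:10  n3:1  n4:3  n5:4  n6:2  n7:0  n8:0 → peak 10
E@5: n1:10  n2:10  n3:1  n4:1  n5:4  n6:4  n7:0  n8:0 → peak 10
Best is E@3, peak 10.

10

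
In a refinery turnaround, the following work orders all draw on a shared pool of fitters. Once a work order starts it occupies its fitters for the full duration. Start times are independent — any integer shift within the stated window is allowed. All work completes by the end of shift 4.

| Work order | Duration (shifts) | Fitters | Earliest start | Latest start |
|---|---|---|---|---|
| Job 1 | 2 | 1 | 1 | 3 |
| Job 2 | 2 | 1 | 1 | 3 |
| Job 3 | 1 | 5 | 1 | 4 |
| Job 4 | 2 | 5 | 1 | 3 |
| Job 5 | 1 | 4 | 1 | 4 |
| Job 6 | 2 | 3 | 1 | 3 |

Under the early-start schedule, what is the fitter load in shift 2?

10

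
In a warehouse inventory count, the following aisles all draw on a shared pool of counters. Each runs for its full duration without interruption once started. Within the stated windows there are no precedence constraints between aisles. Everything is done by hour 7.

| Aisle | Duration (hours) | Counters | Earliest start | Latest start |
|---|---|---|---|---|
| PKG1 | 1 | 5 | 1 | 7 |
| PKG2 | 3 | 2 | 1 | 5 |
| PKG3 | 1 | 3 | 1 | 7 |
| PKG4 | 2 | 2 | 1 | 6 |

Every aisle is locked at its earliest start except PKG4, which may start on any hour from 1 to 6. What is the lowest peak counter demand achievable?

10

PKG4@1: h1:12  h2:4  h3:2  h4:0  h5:0  h6:0  h7:0 → peak 12
PKG4@2: h1:10  h2:4  h3:4  h4:0  h5:0  h6:0  h7:0 → peak 10
PKG4@3: h1:10  h2:2  h3:4  h4:2  h5:0  h6:0  h7:0 → peak 10
PKG4@4: h1:10  h2:2  h3:2  h4:2  h5:2  h6:0  h7:0 → peak 10
PKG4@5: h1:10  h2:2  h3:2  h4:0  h5:2  h6:2  h7:0 → peak 10
PKG4@6: h1:10  h2:2  h3:2  h4:0  h5:0  h6:2  h7:2 → peak 10
Best is PKG4@2, peak 10.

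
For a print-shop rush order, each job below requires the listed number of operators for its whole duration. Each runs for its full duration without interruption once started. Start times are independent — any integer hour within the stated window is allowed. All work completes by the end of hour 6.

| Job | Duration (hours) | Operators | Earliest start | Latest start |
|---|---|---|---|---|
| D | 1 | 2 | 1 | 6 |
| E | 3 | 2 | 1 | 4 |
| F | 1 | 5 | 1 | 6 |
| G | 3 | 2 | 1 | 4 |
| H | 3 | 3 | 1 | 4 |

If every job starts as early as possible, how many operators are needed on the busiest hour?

Early-start schedule: D@1, E@1, F@1, G@1, H@1.
Load per hour: hour 1: 14, hour 2: 7, hour 3: 7, hour 4: 0, hour 5: 0, hour 6: 0.
Peak is 14.

14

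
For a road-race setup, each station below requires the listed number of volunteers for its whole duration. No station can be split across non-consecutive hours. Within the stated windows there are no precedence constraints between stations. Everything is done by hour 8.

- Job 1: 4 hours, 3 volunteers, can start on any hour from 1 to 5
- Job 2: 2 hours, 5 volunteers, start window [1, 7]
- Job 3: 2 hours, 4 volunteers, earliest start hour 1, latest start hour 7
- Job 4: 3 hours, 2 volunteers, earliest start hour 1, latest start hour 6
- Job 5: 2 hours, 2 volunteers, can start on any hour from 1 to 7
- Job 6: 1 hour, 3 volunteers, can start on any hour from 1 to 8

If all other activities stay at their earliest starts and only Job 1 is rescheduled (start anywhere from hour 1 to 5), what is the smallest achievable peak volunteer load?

Job 1@1: h1:19  h2:16  h3:5  h4:3  h5:0  h6:0  h7:0  h8:0 → peak 19
Job 1@2: h1:16  h2:16  h3:5  h4:3  h5:3  h6:0  h7:0  h8:0 → peak 16
Job 1@3: h1:16  h2:13  h3:5  h4:3  h5:3  h6:3  h7:0  h8:0 → peak 16
Job 1@4: h1:16  h2:13  h3:2  h4:3  h5:3  h6:3  h7:3  h8:0 → peak 16
Job 1@5: h1:16  h2:13  h3:2  h4:0  h5:3  h6:3  h7:3  h8:3 → peak 16
Best is Job 1@2, peak 16.

16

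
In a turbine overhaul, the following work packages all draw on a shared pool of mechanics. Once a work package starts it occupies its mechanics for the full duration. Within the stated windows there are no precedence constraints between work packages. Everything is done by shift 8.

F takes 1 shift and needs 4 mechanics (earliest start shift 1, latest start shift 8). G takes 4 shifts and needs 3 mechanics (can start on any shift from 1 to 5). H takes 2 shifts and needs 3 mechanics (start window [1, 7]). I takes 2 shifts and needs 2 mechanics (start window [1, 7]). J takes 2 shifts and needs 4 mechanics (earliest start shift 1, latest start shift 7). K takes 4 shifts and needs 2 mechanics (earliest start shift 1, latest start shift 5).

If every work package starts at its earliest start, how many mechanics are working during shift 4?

At early start, shift 4 has: G, K.
Demand: 3 + 2 = 5.

5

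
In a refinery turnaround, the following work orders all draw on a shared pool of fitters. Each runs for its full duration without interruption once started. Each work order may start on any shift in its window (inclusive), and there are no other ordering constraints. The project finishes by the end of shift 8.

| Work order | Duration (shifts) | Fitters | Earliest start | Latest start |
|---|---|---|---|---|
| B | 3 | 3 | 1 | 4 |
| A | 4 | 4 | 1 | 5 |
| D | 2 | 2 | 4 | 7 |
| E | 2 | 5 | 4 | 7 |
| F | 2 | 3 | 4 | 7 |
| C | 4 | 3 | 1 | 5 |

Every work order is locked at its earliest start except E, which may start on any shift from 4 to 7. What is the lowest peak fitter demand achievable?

12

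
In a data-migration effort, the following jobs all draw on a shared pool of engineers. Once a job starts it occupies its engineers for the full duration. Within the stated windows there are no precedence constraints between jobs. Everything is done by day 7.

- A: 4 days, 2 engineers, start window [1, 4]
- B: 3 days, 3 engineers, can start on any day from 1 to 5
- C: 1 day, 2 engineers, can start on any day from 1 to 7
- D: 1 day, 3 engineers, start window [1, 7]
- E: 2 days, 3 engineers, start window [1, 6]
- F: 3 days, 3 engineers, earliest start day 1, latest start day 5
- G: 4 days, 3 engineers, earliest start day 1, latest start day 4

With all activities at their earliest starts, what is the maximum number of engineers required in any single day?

19

Early-start schedule: A@1, B@1, C@1, D@1, E@1, F@1, G@1.
Load per day: day 1: 19, day 2: 14, day 3: 11, day 4: 5, day 5: 0, day 6: 0, day 7: 0.
Peak is 19.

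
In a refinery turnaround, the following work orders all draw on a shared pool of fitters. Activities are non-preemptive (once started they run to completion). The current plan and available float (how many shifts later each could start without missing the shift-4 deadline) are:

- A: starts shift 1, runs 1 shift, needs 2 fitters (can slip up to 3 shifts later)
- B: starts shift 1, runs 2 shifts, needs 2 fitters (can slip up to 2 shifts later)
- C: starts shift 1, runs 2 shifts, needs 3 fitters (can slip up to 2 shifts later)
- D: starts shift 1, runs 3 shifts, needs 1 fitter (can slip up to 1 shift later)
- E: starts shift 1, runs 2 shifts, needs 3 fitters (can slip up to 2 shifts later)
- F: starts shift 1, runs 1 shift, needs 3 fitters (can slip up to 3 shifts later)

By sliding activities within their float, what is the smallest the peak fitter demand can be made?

6

Early-start (A@1, B@1, C@1, D@1, E@1, F@1) gives peak 14: s1:14  s2:9  s3:1  s4:0.
Shift B→2, E→3, F→4.
Schedule A@1, B@2, C@1, D@1, E@3, F@4: s1:6  s2:6  s3:6  s4:6 — peak 6.
Total fitter-shifts = 24 over 4 shifts ⇒ peak ≥ ⌈24/4⌉ = 6, so 6 is optimal.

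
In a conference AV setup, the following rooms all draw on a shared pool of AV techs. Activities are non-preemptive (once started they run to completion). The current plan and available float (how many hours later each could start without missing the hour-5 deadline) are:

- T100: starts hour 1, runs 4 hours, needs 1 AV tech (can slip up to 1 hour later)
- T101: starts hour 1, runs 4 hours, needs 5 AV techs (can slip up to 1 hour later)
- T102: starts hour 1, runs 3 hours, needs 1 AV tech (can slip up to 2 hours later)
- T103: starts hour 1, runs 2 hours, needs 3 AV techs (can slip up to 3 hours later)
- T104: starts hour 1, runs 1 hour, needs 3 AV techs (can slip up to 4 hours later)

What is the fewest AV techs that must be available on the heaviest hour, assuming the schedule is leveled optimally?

Early-start (T100@1, T101@1, T102@1, T103@1, T104@1) gives peak 13: h1:13  h2:10  h3:7  h4:6  h5:0.
Shift T103→4, T104→5.
Schedule T100@1, T101@1, T102@1, T103@4, T104@5: h1:7  h2:7  h3:7  h4:9  h5:6 — peak 9.

9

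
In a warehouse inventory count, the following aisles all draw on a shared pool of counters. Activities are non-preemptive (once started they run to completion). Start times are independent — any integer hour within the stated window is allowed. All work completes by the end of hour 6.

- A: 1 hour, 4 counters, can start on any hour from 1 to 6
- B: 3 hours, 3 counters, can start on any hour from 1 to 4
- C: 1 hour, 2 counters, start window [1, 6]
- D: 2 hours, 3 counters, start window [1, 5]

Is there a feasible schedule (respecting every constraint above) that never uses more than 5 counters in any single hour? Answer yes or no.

yes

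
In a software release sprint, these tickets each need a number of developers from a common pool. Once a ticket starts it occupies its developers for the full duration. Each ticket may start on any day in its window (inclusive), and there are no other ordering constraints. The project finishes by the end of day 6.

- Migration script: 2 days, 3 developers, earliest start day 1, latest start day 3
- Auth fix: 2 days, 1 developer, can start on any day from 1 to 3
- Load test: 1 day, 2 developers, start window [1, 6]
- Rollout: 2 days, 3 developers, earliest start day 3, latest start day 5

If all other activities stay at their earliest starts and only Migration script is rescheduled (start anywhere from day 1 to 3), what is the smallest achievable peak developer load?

Migration script@1: d1:6  d2:4  d3:3  d4:3  d5:0  d6:0 → peak 6
Migration script@2: d1:3  d2:4  d3:6  d4:3  d5:0  d6:0 → peak 6
Migration script@3: d1:3  d2:1  d3:6  d4:6  d5:0  d6:0 → peak 6
Best is Migration script@1, peak 6.

6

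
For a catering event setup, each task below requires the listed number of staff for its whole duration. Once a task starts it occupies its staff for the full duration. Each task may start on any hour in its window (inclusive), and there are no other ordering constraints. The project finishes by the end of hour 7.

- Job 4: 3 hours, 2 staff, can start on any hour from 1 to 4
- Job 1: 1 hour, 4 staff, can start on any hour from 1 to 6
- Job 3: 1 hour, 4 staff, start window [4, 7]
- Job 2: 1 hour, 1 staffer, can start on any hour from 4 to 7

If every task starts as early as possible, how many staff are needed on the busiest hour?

6

Early-start schedule: Job 4@1, Job 1@1, Job 3@4, Job 2@4.
Load per hour: hour 1: 6, hour 2: 2, hour 3: 2, hour 4: 5, hour 5: 0, hour 6: 0, hour 7: 0.
Peak is 6.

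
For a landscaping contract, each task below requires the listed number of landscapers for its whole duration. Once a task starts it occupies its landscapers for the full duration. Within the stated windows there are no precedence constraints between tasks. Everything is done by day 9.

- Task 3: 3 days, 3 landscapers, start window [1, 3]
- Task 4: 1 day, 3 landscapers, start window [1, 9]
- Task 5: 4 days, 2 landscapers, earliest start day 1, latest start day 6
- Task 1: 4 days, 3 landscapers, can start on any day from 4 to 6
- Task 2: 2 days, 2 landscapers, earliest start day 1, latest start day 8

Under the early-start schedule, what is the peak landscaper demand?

10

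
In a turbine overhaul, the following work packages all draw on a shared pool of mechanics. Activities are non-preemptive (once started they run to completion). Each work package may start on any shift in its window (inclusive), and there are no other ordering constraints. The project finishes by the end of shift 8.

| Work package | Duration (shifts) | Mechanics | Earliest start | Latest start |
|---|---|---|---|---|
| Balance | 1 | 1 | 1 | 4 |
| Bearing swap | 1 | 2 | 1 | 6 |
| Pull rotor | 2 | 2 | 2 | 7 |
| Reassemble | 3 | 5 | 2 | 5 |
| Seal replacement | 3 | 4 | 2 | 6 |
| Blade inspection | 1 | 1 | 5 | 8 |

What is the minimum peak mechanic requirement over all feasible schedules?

6

Early-start (Balance@1, Bearing swap@1, Pull rotor@2, Reassemble@2, Seal replacement@2, Blade inspection@5) gives peak 11: s1:3  s2:11  s3:11  s4:9  s5:1  s6:0  s7:0  s8:0.
Shift Reassemble→5.
Schedule Balance@1, Bearing swap@1, Pull rotor@2, Reassemble@5, Seal replacement@2, Blade inspection@5: s1:3  s2:6  s3:6  s4:4  s5:6  s6:5  s7:5  s8:0 — peak 6.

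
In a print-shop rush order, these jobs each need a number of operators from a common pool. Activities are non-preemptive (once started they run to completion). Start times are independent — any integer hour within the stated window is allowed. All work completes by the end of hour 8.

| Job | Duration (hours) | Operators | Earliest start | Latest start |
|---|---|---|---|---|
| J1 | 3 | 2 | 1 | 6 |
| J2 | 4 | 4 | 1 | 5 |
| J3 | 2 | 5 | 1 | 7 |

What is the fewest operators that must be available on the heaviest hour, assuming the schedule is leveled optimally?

6

Early-start (J1@1, J2@1, J3@1) gives peak 11: h1:11  h2:11  h3:6  h4:4  h5:0  h6:0  h7:0  h8:0.
Shift J3→5.
Schedule J1@1, J2@1, J3@5: h1:6  h2:6  h3:6  h4:4  h5:5  h6:5  h7:0  h8:0 — peak 6.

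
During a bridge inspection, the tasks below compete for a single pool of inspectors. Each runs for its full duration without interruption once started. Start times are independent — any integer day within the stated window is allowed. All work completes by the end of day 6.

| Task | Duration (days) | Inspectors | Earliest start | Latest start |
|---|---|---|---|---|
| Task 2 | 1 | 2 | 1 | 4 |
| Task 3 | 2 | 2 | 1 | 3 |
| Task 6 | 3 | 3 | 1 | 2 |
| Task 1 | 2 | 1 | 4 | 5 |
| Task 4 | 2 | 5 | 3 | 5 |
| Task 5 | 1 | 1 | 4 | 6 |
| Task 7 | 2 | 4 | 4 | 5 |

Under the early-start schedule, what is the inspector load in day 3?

8

At early start, day 3 has: Task 6, Task 4.
Demand: 3 + 5 = 8.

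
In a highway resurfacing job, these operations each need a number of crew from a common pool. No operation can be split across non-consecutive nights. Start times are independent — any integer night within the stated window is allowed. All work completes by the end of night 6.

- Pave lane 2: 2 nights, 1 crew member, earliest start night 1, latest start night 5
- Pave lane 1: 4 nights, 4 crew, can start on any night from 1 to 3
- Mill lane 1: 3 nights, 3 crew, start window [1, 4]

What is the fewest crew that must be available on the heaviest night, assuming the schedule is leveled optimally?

Early-start (Pave lane 2@1, Pave lane 1@1, Mill lane 1@1) gives peak 8: n1:8  n2:8  n3:7  n4:4  n5:0  n6:0.
Shift Mill lane 1→3.
Schedule Pave lane 2@1, Pave lane 1@1, Mill lane 1@3: n1:5  n2:5  n3:7  n4:7  n5:3  n6:0 — peak 7.

7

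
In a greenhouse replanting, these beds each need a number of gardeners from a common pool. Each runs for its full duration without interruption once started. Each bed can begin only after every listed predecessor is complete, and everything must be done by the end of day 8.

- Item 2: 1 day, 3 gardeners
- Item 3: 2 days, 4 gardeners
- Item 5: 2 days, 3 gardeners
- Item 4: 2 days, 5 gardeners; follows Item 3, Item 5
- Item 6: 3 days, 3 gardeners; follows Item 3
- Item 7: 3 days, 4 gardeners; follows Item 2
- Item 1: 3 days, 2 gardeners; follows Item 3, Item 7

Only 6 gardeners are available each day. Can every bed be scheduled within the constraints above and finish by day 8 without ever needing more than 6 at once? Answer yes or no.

no

Total gardener-days = 54; over 8 days the average is 54/8 > 6, so some day must exceed 6.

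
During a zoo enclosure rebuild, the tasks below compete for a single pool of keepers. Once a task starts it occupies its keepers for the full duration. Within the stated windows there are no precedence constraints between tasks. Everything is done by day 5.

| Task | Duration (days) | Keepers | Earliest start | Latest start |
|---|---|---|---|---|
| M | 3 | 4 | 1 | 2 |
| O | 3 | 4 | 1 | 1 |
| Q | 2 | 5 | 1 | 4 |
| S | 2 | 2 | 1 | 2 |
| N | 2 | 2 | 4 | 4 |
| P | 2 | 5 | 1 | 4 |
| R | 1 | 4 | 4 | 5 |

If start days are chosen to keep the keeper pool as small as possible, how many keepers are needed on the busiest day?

13

Early-start (M@1, O@1, Q@1, S@1, N@4, P@1, R@4) gives peak 20: d1:20  d2:20  d3:8  d4:6  d5:2.
Shift Q→3, P→4, R→5.
Schedule M@1, O@1, Q@3, S@1, N@4, P@4, R@5: d1:10  d2:10  d3:13  d4:12  d5:11 — peak 13.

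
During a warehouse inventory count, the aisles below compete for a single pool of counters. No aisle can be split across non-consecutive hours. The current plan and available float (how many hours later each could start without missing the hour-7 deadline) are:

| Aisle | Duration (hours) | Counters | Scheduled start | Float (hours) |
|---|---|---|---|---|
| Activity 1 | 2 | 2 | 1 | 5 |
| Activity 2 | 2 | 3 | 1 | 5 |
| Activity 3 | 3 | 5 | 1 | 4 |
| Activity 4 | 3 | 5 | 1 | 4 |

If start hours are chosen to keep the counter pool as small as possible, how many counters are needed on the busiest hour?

Early-start (Activity 1@1, Activity 2@1, Activity 3@1, Activity 4@1) gives peak 15: h1:15  h2:15  h3:10  h4:0  h5:0  h6:0  h7:0.
Shift Activity 2→3, Activity 4→4.
Schedule Activity 1@1, Activity 2@3, Activity 3@1, Activity 4@4: h1:7  h2:7  h3:8  h4:8  h5:5  h6:5  h7:0 — peak 8.

8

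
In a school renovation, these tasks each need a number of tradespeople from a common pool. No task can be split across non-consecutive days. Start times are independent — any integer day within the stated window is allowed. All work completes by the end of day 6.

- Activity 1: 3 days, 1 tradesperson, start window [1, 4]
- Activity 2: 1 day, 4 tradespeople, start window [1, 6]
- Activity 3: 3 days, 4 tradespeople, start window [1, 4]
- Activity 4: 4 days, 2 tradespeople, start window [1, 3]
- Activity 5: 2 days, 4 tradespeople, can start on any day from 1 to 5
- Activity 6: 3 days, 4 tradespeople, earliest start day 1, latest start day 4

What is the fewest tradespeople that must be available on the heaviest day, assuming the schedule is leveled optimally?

10

Early-start (Activity 1@1, Activity 2@1, Activity 3@1, Activity 4@1, Activity 5@1, Activity 6@1) gives peak 19: d1:19  d2:15  d3:11  d4:2  d5:0  d6:0.
Shift Activity 4→2, Activity 5→4, Activity 6→4.
Schedule Activity 1@1, Activity 2@1, Activity 3@1, Activity 4@2, Activity 5@4, Activity 6@4: d1:9  d2:7  d3:7  d4:10  d5:10  d6:4 — peak 10.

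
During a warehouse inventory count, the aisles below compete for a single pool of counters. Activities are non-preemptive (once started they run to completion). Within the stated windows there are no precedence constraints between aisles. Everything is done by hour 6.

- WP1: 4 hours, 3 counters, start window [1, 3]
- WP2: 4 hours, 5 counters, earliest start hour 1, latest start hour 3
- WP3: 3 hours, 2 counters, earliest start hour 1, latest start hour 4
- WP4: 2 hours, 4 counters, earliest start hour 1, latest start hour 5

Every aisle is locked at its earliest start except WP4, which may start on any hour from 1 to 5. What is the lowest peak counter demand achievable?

10

WP4@1: h1:14  h2:14  h3:10  h4:8  h5:0  h6:0 → peak 14
WP4@2: h1:10  h2:14  h3:14  h4:8  h5:0  h6:0 → peak 14
WP4@3: h1:10  h2:10  h3:14  h4:12  h5:0  h6:0 → peak 14
WP4@4: h1:10  h2:10  h3:10  h4:12  h5:4  h6:0 → peak 12
WP4@5: h1:10  h2:10  h3:10  h4:8  h5:4  h6:4 → peak 10
Best is WP4@5, peak 10.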